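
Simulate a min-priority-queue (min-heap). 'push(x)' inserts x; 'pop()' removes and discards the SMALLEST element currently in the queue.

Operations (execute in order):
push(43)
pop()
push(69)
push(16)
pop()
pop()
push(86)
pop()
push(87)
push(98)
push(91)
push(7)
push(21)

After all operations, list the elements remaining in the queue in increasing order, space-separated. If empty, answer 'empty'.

push(43): heap contents = [43]
pop() → 43: heap contents = []
push(69): heap contents = [69]
push(16): heap contents = [16, 69]
pop() → 16: heap contents = [69]
pop() → 69: heap contents = []
push(86): heap contents = [86]
pop() → 86: heap contents = []
push(87): heap contents = [87]
push(98): heap contents = [87, 98]
push(91): heap contents = [87, 91, 98]
push(7): heap contents = [7, 87, 91, 98]
push(21): heap contents = [7, 21, 87, 91, 98]

Answer: 7 21 87 91 98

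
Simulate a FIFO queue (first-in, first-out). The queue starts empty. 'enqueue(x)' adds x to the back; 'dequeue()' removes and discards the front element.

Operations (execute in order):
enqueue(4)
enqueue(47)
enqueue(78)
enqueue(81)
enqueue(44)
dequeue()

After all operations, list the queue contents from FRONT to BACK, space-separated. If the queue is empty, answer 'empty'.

enqueue(4): [4]
enqueue(47): [4, 47]
enqueue(78): [4, 47, 78]
enqueue(81): [4, 47, 78, 81]
enqueue(44): [4, 47, 78, 81, 44]
dequeue(): [47, 78, 81, 44]

Answer: 47 78 81 44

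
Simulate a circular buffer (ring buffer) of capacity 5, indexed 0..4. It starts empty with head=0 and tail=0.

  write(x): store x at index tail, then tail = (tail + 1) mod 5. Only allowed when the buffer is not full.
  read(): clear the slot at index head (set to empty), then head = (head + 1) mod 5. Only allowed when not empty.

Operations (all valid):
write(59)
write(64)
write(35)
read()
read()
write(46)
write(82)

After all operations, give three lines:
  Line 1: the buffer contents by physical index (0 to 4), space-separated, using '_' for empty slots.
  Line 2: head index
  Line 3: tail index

Answer: _ _ 35 46 82
2
0

Derivation:
write(59): buf=[59 _ _ _ _], head=0, tail=1, size=1
write(64): buf=[59 64 _ _ _], head=0, tail=2, size=2
write(35): buf=[59 64 35 _ _], head=0, tail=3, size=3
read(): buf=[_ 64 35 _ _], head=1, tail=3, size=2
read(): buf=[_ _ 35 _ _], head=2, tail=3, size=1
write(46): buf=[_ _ 35 46 _], head=2, tail=4, size=2
write(82): buf=[_ _ 35 46 82], head=2, tail=0, size=3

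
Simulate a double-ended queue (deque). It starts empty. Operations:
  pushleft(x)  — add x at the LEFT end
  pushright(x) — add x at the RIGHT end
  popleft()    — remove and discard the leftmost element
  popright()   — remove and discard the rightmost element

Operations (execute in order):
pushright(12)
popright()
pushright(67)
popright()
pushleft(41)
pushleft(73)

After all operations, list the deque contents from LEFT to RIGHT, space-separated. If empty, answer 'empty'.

pushright(12): [12]
popright(): []
pushright(67): [67]
popright(): []
pushleft(41): [41]
pushleft(73): [73, 41]

Answer: 73 41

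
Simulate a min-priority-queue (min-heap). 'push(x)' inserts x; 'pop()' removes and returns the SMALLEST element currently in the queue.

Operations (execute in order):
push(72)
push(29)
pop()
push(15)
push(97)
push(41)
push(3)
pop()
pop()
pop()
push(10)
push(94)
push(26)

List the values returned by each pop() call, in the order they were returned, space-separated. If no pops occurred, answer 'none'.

push(72): heap contents = [72]
push(29): heap contents = [29, 72]
pop() → 29: heap contents = [72]
push(15): heap contents = [15, 72]
push(97): heap contents = [15, 72, 97]
push(41): heap contents = [15, 41, 72, 97]
push(3): heap contents = [3, 15, 41, 72, 97]
pop() → 3: heap contents = [15, 41, 72, 97]
pop() → 15: heap contents = [41, 72, 97]
pop() → 41: heap contents = [72, 97]
push(10): heap contents = [10, 72, 97]
push(94): heap contents = [10, 72, 94, 97]
push(26): heap contents = [10, 26, 72, 94, 97]

Answer: 29 3 15 41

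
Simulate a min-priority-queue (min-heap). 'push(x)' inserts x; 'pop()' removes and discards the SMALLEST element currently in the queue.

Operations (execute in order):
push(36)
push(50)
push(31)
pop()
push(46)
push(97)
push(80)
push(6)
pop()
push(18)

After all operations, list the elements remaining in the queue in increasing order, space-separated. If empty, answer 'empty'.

push(36): heap contents = [36]
push(50): heap contents = [36, 50]
push(31): heap contents = [31, 36, 50]
pop() → 31: heap contents = [36, 50]
push(46): heap contents = [36, 46, 50]
push(97): heap contents = [36, 46, 50, 97]
push(80): heap contents = [36, 46, 50, 80, 97]
push(6): heap contents = [6, 36, 46, 50, 80, 97]
pop() → 6: heap contents = [36, 46, 50, 80, 97]
push(18): heap contents = [18, 36, 46, 50, 80, 97]

Answer: 18 36 46 50 80 97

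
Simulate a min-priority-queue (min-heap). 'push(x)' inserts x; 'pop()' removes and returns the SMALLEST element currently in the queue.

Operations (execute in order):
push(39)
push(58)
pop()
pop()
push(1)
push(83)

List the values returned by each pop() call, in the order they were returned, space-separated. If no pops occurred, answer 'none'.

Answer: 39 58

Derivation:
push(39): heap contents = [39]
push(58): heap contents = [39, 58]
pop() → 39: heap contents = [58]
pop() → 58: heap contents = []
push(1): heap contents = [1]
push(83): heap contents = [1, 83]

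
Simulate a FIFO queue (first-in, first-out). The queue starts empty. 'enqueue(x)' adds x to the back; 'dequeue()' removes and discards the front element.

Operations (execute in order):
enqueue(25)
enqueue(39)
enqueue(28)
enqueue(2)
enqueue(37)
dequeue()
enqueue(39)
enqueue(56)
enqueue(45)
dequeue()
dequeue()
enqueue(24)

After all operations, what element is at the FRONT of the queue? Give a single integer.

enqueue(25): queue = [25]
enqueue(39): queue = [25, 39]
enqueue(28): queue = [25, 39, 28]
enqueue(2): queue = [25, 39, 28, 2]
enqueue(37): queue = [25, 39, 28, 2, 37]
dequeue(): queue = [39, 28, 2, 37]
enqueue(39): queue = [39, 28, 2, 37, 39]
enqueue(56): queue = [39, 28, 2, 37, 39, 56]
enqueue(45): queue = [39, 28, 2, 37, 39, 56, 45]
dequeue(): queue = [28, 2, 37, 39, 56, 45]
dequeue(): queue = [2, 37, 39, 56, 45]
enqueue(24): queue = [2, 37, 39, 56, 45, 24]

Answer: 2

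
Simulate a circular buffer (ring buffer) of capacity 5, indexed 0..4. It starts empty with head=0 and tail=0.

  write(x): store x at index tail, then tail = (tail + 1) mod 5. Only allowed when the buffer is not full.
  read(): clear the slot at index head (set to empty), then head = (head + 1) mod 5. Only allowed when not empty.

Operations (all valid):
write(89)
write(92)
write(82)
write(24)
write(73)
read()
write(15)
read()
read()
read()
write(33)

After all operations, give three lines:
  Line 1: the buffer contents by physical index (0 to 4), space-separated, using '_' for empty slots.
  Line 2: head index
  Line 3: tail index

write(89): buf=[89 _ _ _ _], head=0, tail=1, size=1
write(92): buf=[89 92 _ _ _], head=0, tail=2, size=2
write(82): buf=[89 92 82 _ _], head=0, tail=3, size=3
write(24): buf=[89 92 82 24 _], head=0, tail=4, size=4
write(73): buf=[89 92 82 24 73], head=0, tail=0, size=5
read(): buf=[_ 92 82 24 73], head=1, tail=0, size=4
write(15): buf=[15 92 82 24 73], head=1, tail=1, size=5
read(): buf=[15 _ 82 24 73], head=2, tail=1, size=4
read(): buf=[15 _ _ 24 73], head=3, tail=1, size=3
read(): buf=[15 _ _ _ 73], head=4, tail=1, size=2
write(33): buf=[15 33 _ _ 73], head=4, tail=2, size=3

Answer: 15 33 _ _ 73
4
2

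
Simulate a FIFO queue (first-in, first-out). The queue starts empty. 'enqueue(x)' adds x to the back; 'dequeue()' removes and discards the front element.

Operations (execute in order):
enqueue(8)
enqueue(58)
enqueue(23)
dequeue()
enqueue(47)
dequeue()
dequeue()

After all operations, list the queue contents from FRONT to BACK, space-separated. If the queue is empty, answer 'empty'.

enqueue(8): [8]
enqueue(58): [8, 58]
enqueue(23): [8, 58, 23]
dequeue(): [58, 23]
enqueue(47): [58, 23, 47]
dequeue(): [23, 47]
dequeue(): [47]

Answer: 47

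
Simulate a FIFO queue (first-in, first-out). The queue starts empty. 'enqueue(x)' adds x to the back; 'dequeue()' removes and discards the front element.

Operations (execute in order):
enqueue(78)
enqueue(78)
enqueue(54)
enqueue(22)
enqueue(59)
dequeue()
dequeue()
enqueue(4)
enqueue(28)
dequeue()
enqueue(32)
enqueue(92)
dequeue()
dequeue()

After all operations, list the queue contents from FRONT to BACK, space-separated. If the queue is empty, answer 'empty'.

enqueue(78): [78]
enqueue(78): [78, 78]
enqueue(54): [78, 78, 54]
enqueue(22): [78, 78, 54, 22]
enqueue(59): [78, 78, 54, 22, 59]
dequeue(): [78, 54, 22, 59]
dequeue(): [54, 22, 59]
enqueue(4): [54, 22, 59, 4]
enqueue(28): [54, 22, 59, 4, 28]
dequeue(): [22, 59, 4, 28]
enqueue(32): [22, 59, 4, 28, 32]
enqueue(92): [22, 59, 4, 28, 32, 92]
dequeue(): [59, 4, 28, 32, 92]
dequeue(): [4, 28, 32, 92]

Answer: 4 28 32 92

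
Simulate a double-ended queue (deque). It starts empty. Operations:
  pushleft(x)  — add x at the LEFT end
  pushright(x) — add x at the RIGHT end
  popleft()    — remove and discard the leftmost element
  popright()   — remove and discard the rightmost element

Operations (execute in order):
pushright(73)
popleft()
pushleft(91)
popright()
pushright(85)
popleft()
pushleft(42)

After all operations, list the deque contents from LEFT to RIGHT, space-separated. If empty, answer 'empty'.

Answer: 42

Derivation:
pushright(73): [73]
popleft(): []
pushleft(91): [91]
popright(): []
pushright(85): [85]
popleft(): []
pushleft(42): [42]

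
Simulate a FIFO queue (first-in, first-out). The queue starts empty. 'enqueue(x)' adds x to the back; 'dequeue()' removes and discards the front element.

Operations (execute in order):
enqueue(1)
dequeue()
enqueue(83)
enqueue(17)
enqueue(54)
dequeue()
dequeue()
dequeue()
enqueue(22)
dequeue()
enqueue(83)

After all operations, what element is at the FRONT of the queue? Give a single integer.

enqueue(1): queue = [1]
dequeue(): queue = []
enqueue(83): queue = [83]
enqueue(17): queue = [83, 17]
enqueue(54): queue = [83, 17, 54]
dequeue(): queue = [17, 54]
dequeue(): queue = [54]
dequeue(): queue = []
enqueue(22): queue = [22]
dequeue(): queue = []
enqueue(83): queue = [83]

Answer: 83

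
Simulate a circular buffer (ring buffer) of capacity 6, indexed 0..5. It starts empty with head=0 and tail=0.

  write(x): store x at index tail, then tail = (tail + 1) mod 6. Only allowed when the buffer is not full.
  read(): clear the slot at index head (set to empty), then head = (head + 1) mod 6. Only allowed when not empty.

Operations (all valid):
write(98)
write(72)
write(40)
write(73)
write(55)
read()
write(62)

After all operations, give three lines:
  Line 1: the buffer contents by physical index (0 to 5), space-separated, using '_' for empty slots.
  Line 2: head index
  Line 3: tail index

Answer: _ 72 40 73 55 62
1
0

Derivation:
write(98): buf=[98 _ _ _ _ _], head=0, tail=1, size=1
write(72): buf=[98 72 _ _ _ _], head=0, tail=2, size=2
write(40): buf=[98 72 40 _ _ _], head=0, tail=3, size=3
write(73): buf=[98 72 40 73 _ _], head=0, tail=4, size=4
write(55): buf=[98 72 40 73 55 _], head=0, tail=5, size=5
read(): buf=[_ 72 40 73 55 _], head=1, tail=5, size=4
write(62): buf=[_ 72 40 73 55 62], head=1, tail=0, size=5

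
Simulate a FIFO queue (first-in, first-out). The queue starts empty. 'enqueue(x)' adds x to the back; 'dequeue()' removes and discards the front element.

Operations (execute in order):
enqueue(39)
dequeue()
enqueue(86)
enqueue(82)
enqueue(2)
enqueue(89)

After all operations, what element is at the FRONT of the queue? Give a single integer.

enqueue(39): queue = [39]
dequeue(): queue = []
enqueue(86): queue = [86]
enqueue(82): queue = [86, 82]
enqueue(2): queue = [86, 82, 2]
enqueue(89): queue = [86, 82, 2, 89]

Answer: 86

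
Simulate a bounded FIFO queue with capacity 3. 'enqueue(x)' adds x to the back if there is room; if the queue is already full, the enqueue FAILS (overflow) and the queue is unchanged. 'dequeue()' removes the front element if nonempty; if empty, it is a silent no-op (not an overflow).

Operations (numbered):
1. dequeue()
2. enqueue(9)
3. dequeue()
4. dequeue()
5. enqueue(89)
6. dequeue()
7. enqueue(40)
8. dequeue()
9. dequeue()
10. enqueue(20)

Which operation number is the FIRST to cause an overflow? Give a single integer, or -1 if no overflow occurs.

1. dequeue(): empty, no-op, size=0
2. enqueue(9): size=1
3. dequeue(): size=0
4. dequeue(): empty, no-op, size=0
5. enqueue(89): size=1
6. dequeue(): size=0
7. enqueue(40): size=1
8. dequeue(): size=0
9. dequeue(): empty, no-op, size=0
10. enqueue(20): size=1

Answer: -1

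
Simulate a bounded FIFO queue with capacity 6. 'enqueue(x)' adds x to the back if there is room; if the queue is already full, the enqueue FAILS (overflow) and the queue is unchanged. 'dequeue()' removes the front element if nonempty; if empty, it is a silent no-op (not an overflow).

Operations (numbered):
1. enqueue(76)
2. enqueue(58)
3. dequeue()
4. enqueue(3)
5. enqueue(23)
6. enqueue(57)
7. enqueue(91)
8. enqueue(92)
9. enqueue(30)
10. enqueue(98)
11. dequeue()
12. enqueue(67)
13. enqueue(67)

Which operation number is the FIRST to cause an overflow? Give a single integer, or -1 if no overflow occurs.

Answer: 9

Derivation:
1. enqueue(76): size=1
2. enqueue(58): size=2
3. dequeue(): size=1
4. enqueue(3): size=2
5. enqueue(23): size=3
6. enqueue(57): size=4
7. enqueue(91): size=5
8. enqueue(92): size=6
9. enqueue(30): size=6=cap → OVERFLOW (fail)
10. enqueue(98): size=6=cap → OVERFLOW (fail)
11. dequeue(): size=5
12. enqueue(67): size=6
13. enqueue(67): size=6=cap → OVERFLOW (fail)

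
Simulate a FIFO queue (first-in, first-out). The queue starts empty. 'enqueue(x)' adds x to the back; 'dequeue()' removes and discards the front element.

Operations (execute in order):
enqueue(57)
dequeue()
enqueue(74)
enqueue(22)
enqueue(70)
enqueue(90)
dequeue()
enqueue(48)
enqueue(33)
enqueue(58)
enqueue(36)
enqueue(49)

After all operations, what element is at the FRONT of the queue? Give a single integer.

Answer: 22

Derivation:
enqueue(57): queue = [57]
dequeue(): queue = []
enqueue(74): queue = [74]
enqueue(22): queue = [74, 22]
enqueue(70): queue = [74, 22, 70]
enqueue(90): queue = [74, 22, 70, 90]
dequeue(): queue = [22, 70, 90]
enqueue(48): queue = [22, 70, 90, 48]
enqueue(33): queue = [22, 70, 90, 48, 33]
enqueue(58): queue = [22, 70, 90, 48, 33, 58]
enqueue(36): queue = [22, 70, 90, 48, 33, 58, 36]
enqueue(49): queue = [22, 70, 90, 48, 33, 58, 36, 49]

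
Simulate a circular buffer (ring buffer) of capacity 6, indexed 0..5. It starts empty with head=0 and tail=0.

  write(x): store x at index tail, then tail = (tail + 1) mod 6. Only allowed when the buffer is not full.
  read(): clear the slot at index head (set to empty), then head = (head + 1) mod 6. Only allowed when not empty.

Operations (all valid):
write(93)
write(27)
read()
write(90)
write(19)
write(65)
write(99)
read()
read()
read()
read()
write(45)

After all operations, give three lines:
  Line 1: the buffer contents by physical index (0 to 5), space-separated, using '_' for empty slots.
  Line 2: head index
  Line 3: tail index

write(93): buf=[93 _ _ _ _ _], head=0, tail=1, size=1
write(27): buf=[93 27 _ _ _ _], head=0, tail=2, size=2
read(): buf=[_ 27 _ _ _ _], head=1, tail=2, size=1
write(90): buf=[_ 27 90 _ _ _], head=1, tail=3, size=2
write(19): buf=[_ 27 90 19 _ _], head=1, tail=4, size=3
write(65): buf=[_ 27 90 19 65 _], head=1, tail=5, size=4
write(99): buf=[_ 27 90 19 65 99], head=1, tail=0, size=5
read(): buf=[_ _ 90 19 65 99], head=2, tail=0, size=4
read(): buf=[_ _ _ 19 65 99], head=3, tail=0, size=3
read(): buf=[_ _ _ _ 65 99], head=4, tail=0, size=2
read(): buf=[_ _ _ _ _ 99], head=5, tail=0, size=1
write(45): buf=[45 _ _ _ _ 99], head=5, tail=1, size=2

Answer: 45 _ _ _ _ 99
5
1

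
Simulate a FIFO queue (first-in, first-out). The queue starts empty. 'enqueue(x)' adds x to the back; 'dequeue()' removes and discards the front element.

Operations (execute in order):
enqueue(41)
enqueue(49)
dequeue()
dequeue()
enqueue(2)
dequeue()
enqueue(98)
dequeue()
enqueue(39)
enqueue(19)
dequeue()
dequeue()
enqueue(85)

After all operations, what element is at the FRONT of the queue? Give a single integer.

Answer: 85

Derivation:
enqueue(41): queue = [41]
enqueue(49): queue = [41, 49]
dequeue(): queue = [49]
dequeue(): queue = []
enqueue(2): queue = [2]
dequeue(): queue = []
enqueue(98): queue = [98]
dequeue(): queue = []
enqueue(39): queue = [39]
enqueue(19): queue = [39, 19]
dequeue(): queue = [19]
dequeue(): queue = []
enqueue(85): queue = [85]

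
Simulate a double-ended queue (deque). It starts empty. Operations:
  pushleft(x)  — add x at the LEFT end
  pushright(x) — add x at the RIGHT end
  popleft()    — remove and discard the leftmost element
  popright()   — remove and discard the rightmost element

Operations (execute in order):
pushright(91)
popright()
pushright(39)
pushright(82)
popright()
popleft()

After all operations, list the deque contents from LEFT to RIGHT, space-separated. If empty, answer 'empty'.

Answer: empty

Derivation:
pushright(91): [91]
popright(): []
pushright(39): [39]
pushright(82): [39, 82]
popright(): [39]
popleft(): []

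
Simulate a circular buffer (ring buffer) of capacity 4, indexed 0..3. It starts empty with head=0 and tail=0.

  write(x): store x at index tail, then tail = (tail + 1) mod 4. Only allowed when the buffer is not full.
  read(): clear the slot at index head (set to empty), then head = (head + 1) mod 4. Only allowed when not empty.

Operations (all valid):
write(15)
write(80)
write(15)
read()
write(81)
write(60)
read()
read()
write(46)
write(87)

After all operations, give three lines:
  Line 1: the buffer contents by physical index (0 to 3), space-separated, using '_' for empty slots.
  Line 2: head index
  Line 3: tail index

write(15): buf=[15 _ _ _], head=0, tail=1, size=1
write(80): buf=[15 80 _ _], head=0, tail=2, size=2
write(15): buf=[15 80 15 _], head=0, tail=3, size=3
read(): buf=[_ 80 15 _], head=1, tail=3, size=2
write(81): buf=[_ 80 15 81], head=1, tail=0, size=3
write(60): buf=[60 80 15 81], head=1, tail=1, size=4
read(): buf=[60 _ 15 81], head=2, tail=1, size=3
read(): buf=[60 _ _ 81], head=3, tail=1, size=2
write(46): buf=[60 46 _ 81], head=3, tail=2, size=3
write(87): buf=[60 46 87 81], head=3, tail=3, size=4

Answer: 60 46 87 81
3
3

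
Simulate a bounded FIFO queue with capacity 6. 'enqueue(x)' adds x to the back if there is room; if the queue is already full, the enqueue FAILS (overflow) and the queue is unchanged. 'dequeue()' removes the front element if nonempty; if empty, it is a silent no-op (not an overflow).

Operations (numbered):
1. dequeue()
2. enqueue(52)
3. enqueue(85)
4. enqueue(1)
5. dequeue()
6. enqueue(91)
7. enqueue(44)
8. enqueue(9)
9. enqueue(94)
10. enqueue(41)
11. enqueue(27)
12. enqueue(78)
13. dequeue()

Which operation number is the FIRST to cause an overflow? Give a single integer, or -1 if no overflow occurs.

1. dequeue(): empty, no-op, size=0
2. enqueue(52): size=1
3. enqueue(85): size=2
4. enqueue(1): size=3
5. dequeue(): size=2
6. enqueue(91): size=3
7. enqueue(44): size=4
8. enqueue(9): size=5
9. enqueue(94): size=6
10. enqueue(41): size=6=cap → OVERFLOW (fail)
11. enqueue(27): size=6=cap → OVERFLOW (fail)
12. enqueue(78): size=6=cap → OVERFLOW (fail)
13. dequeue(): size=5

Answer: 10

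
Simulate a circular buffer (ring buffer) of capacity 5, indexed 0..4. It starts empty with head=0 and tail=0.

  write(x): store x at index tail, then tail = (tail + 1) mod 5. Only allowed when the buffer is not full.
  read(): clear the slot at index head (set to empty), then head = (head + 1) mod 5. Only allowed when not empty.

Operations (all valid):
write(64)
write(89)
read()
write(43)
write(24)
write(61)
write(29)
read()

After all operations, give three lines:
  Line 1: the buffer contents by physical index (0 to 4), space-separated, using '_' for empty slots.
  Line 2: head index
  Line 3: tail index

write(64): buf=[64 _ _ _ _], head=0, tail=1, size=1
write(89): buf=[64 89 _ _ _], head=0, tail=2, size=2
read(): buf=[_ 89 _ _ _], head=1, tail=2, size=1
write(43): buf=[_ 89 43 _ _], head=1, tail=3, size=2
write(24): buf=[_ 89 43 24 _], head=1, tail=4, size=3
write(61): buf=[_ 89 43 24 61], head=1, tail=0, size=4
write(29): buf=[29 89 43 24 61], head=1, tail=1, size=5
read(): buf=[29 _ 43 24 61], head=2, tail=1, size=4

Answer: 29 _ 43 24 61
2
1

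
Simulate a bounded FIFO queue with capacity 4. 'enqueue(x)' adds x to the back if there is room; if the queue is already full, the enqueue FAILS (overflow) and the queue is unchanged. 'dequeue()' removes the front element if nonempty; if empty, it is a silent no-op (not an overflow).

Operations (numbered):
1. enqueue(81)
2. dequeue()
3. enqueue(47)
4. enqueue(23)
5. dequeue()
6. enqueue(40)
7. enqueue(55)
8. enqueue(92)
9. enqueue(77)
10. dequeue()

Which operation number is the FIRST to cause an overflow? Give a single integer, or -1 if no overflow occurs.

1. enqueue(81): size=1
2. dequeue(): size=0
3. enqueue(47): size=1
4. enqueue(23): size=2
5. dequeue(): size=1
6. enqueue(40): size=2
7. enqueue(55): size=3
8. enqueue(92): size=4
9. enqueue(77): size=4=cap → OVERFLOW (fail)
10. dequeue(): size=3

Answer: 9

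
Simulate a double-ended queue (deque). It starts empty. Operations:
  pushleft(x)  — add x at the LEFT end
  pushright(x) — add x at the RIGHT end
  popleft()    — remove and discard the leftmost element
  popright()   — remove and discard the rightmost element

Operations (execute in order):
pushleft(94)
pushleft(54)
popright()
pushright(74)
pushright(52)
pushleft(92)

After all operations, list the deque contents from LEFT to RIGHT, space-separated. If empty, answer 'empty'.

Answer: 92 54 74 52

Derivation:
pushleft(94): [94]
pushleft(54): [54, 94]
popright(): [54]
pushright(74): [54, 74]
pushright(52): [54, 74, 52]
pushleft(92): [92, 54, 74, 52]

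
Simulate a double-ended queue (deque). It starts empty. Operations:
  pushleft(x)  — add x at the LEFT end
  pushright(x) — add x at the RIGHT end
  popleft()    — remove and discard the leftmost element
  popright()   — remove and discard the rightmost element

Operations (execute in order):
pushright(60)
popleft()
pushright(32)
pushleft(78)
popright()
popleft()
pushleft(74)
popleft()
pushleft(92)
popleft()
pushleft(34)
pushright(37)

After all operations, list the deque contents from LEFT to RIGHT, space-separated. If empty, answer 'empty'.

pushright(60): [60]
popleft(): []
pushright(32): [32]
pushleft(78): [78, 32]
popright(): [78]
popleft(): []
pushleft(74): [74]
popleft(): []
pushleft(92): [92]
popleft(): []
pushleft(34): [34]
pushright(37): [34, 37]

Answer: 34 37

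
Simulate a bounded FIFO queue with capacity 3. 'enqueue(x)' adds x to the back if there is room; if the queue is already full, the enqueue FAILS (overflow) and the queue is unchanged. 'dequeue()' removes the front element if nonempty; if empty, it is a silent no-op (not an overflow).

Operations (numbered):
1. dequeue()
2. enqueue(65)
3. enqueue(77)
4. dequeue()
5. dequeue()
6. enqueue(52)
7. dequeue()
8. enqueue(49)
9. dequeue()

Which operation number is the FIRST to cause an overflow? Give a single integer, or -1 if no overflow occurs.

1. dequeue(): empty, no-op, size=0
2. enqueue(65): size=1
3. enqueue(77): size=2
4. dequeue(): size=1
5. dequeue(): size=0
6. enqueue(52): size=1
7. dequeue(): size=0
8. enqueue(49): size=1
9. dequeue(): size=0

Answer: -1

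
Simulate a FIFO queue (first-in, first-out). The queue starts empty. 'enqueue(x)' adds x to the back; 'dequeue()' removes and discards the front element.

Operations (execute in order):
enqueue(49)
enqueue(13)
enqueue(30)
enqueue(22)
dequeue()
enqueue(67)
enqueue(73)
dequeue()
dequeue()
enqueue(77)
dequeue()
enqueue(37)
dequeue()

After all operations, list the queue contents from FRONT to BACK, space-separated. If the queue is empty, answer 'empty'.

enqueue(49): [49]
enqueue(13): [49, 13]
enqueue(30): [49, 13, 30]
enqueue(22): [49, 13, 30, 22]
dequeue(): [13, 30, 22]
enqueue(67): [13, 30, 22, 67]
enqueue(73): [13, 30, 22, 67, 73]
dequeue(): [30, 22, 67, 73]
dequeue(): [22, 67, 73]
enqueue(77): [22, 67, 73, 77]
dequeue(): [67, 73, 77]
enqueue(37): [67, 73, 77, 37]
dequeue(): [73, 77, 37]

Answer: 73 77 37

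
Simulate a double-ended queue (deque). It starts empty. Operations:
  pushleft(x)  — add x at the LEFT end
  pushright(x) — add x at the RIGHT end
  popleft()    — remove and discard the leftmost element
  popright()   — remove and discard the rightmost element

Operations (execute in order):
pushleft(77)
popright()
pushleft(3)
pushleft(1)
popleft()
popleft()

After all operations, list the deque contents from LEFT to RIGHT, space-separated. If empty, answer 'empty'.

pushleft(77): [77]
popright(): []
pushleft(3): [3]
pushleft(1): [1, 3]
popleft(): [3]
popleft(): []

Answer: empty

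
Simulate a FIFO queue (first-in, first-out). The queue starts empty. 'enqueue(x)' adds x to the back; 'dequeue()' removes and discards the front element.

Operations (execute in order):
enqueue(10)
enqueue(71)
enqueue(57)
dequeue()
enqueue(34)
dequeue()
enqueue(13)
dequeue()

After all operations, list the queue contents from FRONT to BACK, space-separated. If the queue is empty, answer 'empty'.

enqueue(10): [10]
enqueue(71): [10, 71]
enqueue(57): [10, 71, 57]
dequeue(): [71, 57]
enqueue(34): [71, 57, 34]
dequeue(): [57, 34]
enqueue(13): [57, 34, 13]
dequeue(): [34, 13]

Answer: 34 13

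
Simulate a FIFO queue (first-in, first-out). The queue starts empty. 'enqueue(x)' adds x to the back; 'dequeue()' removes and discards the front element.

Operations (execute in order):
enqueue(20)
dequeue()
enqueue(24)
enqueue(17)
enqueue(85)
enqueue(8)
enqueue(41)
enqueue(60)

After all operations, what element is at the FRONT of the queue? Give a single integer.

Answer: 24

Derivation:
enqueue(20): queue = [20]
dequeue(): queue = []
enqueue(24): queue = [24]
enqueue(17): queue = [24, 17]
enqueue(85): queue = [24, 17, 85]
enqueue(8): queue = [24, 17, 85, 8]
enqueue(41): queue = [24, 17, 85, 8, 41]
enqueue(60): queue = [24, 17, 85, 8, 41, 60]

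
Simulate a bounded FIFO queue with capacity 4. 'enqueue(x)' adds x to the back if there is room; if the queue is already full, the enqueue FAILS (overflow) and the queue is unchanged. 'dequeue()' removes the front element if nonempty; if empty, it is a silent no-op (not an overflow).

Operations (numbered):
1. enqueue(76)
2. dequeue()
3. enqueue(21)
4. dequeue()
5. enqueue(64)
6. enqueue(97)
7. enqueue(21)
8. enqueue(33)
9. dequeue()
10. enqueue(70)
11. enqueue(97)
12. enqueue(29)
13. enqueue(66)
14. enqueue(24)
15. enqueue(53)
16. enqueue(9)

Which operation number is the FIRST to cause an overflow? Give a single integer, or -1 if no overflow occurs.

1. enqueue(76): size=1
2. dequeue(): size=0
3. enqueue(21): size=1
4. dequeue(): size=0
5. enqueue(64): size=1
6. enqueue(97): size=2
7. enqueue(21): size=3
8. enqueue(33): size=4
9. dequeue(): size=3
10. enqueue(70): size=4
11. enqueue(97): size=4=cap → OVERFLOW (fail)
12. enqueue(29): size=4=cap → OVERFLOW (fail)
13. enqueue(66): size=4=cap → OVERFLOW (fail)
14. enqueue(24): size=4=cap → OVERFLOW (fail)
15. enqueue(53): size=4=cap → OVERFLOW (fail)
16. enqueue(9): size=4=cap → OVERFLOW (fail)

Answer: 11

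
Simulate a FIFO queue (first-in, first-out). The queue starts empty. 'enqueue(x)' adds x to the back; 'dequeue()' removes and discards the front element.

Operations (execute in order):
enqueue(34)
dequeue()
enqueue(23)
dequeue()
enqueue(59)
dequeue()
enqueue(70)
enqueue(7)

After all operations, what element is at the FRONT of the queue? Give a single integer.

Answer: 70

Derivation:
enqueue(34): queue = [34]
dequeue(): queue = []
enqueue(23): queue = [23]
dequeue(): queue = []
enqueue(59): queue = [59]
dequeue(): queue = []
enqueue(70): queue = [70]
enqueue(7): queue = [70, 7]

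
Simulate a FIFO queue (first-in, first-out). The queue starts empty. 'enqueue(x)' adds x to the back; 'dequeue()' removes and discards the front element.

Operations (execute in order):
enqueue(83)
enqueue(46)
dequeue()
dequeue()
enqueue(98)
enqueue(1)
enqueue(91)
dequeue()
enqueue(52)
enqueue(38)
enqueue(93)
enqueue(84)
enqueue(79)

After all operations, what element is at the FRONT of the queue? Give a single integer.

enqueue(83): queue = [83]
enqueue(46): queue = [83, 46]
dequeue(): queue = [46]
dequeue(): queue = []
enqueue(98): queue = [98]
enqueue(1): queue = [98, 1]
enqueue(91): queue = [98, 1, 91]
dequeue(): queue = [1, 91]
enqueue(52): queue = [1, 91, 52]
enqueue(38): queue = [1, 91, 52, 38]
enqueue(93): queue = [1, 91, 52, 38, 93]
enqueue(84): queue = [1, 91, 52, 38, 93, 84]
enqueue(79): queue = [1, 91, 52, 38, 93, 84, 79]

Answer: 1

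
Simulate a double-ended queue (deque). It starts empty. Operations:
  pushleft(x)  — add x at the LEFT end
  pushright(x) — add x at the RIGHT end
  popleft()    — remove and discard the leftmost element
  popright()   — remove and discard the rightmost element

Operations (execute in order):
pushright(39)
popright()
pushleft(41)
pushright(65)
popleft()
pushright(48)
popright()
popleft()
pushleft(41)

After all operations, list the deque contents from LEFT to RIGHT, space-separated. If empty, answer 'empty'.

Answer: 41

Derivation:
pushright(39): [39]
popright(): []
pushleft(41): [41]
pushright(65): [41, 65]
popleft(): [65]
pushright(48): [65, 48]
popright(): [65]
popleft(): []
pushleft(41): [41]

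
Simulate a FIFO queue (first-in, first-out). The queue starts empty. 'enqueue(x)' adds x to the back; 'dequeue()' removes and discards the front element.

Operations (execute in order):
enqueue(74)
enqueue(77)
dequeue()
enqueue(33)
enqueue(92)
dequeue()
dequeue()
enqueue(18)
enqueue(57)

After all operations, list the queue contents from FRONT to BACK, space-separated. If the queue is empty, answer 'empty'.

Answer: 92 18 57

Derivation:
enqueue(74): [74]
enqueue(77): [74, 77]
dequeue(): [77]
enqueue(33): [77, 33]
enqueue(92): [77, 33, 92]
dequeue(): [33, 92]
dequeue(): [92]
enqueue(18): [92, 18]
enqueue(57): [92, 18, 57]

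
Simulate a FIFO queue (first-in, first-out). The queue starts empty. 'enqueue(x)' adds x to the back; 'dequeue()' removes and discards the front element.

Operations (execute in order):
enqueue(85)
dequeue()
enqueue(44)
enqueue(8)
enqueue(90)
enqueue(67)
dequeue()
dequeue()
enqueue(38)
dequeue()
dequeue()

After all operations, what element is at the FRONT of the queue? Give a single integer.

Answer: 38

Derivation:
enqueue(85): queue = [85]
dequeue(): queue = []
enqueue(44): queue = [44]
enqueue(8): queue = [44, 8]
enqueue(90): queue = [44, 8, 90]
enqueue(67): queue = [44, 8, 90, 67]
dequeue(): queue = [8, 90, 67]
dequeue(): queue = [90, 67]
enqueue(38): queue = [90, 67, 38]
dequeue(): queue = [67, 38]
dequeue(): queue = [38]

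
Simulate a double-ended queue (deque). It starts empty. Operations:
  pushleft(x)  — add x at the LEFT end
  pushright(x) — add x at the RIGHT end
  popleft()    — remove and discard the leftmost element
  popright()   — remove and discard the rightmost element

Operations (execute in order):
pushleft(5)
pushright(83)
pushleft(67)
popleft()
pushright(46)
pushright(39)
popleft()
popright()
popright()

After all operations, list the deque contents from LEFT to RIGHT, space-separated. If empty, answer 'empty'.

Answer: 83

Derivation:
pushleft(5): [5]
pushright(83): [5, 83]
pushleft(67): [67, 5, 83]
popleft(): [5, 83]
pushright(46): [5, 83, 46]
pushright(39): [5, 83, 46, 39]
popleft(): [83, 46, 39]
popright(): [83, 46]
popright(): [83]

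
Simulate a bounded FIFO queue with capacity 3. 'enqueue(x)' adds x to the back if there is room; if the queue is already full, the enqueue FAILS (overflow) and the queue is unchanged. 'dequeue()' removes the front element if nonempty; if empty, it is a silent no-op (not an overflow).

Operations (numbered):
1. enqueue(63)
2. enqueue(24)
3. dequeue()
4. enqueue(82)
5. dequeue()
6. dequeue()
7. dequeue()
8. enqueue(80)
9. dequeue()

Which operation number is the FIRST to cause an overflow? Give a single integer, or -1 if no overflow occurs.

Answer: -1

Derivation:
1. enqueue(63): size=1
2. enqueue(24): size=2
3. dequeue(): size=1
4. enqueue(82): size=2
5. dequeue(): size=1
6. dequeue(): size=0
7. dequeue(): empty, no-op, size=0
8. enqueue(80): size=1
9. dequeue(): size=0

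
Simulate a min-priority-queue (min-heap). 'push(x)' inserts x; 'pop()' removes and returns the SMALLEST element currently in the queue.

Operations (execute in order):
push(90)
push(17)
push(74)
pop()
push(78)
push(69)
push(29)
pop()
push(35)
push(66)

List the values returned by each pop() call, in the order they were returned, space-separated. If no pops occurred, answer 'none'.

Answer: 17 29

Derivation:
push(90): heap contents = [90]
push(17): heap contents = [17, 90]
push(74): heap contents = [17, 74, 90]
pop() → 17: heap contents = [74, 90]
push(78): heap contents = [74, 78, 90]
push(69): heap contents = [69, 74, 78, 90]
push(29): heap contents = [29, 69, 74, 78, 90]
pop() → 29: heap contents = [69, 74, 78, 90]
push(35): heap contents = [35, 69, 74, 78, 90]
push(66): heap contents = [35, 66, 69, 74, 78, 90]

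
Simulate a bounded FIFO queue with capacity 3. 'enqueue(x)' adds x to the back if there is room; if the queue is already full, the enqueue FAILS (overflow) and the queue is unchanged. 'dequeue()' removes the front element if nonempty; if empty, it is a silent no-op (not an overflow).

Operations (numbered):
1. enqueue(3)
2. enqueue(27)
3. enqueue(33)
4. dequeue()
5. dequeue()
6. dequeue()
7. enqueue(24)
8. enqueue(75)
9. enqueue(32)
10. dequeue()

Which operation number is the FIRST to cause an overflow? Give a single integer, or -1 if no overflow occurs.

Answer: -1

Derivation:
1. enqueue(3): size=1
2. enqueue(27): size=2
3. enqueue(33): size=3
4. dequeue(): size=2
5. dequeue(): size=1
6. dequeue(): size=0
7. enqueue(24): size=1
8. enqueue(75): size=2
9. enqueue(32): size=3
10. dequeue(): size=2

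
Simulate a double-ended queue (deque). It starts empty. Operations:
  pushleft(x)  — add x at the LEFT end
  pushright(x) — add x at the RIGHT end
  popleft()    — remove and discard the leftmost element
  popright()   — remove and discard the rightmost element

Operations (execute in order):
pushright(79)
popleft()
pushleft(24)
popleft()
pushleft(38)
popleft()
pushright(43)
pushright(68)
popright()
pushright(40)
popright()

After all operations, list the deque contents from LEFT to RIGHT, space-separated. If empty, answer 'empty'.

Answer: 43

Derivation:
pushright(79): [79]
popleft(): []
pushleft(24): [24]
popleft(): []
pushleft(38): [38]
popleft(): []
pushright(43): [43]
pushright(68): [43, 68]
popright(): [43]
pushright(40): [43, 40]
popright(): [43]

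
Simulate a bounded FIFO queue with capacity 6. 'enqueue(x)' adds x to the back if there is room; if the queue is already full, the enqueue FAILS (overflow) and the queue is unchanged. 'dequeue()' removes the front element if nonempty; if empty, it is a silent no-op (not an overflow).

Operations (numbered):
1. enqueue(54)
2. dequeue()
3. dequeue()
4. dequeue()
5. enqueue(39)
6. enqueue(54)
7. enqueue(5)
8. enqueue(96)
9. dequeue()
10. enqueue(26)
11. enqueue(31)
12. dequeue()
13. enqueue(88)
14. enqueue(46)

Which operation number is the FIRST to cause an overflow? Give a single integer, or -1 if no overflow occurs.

1. enqueue(54): size=1
2. dequeue(): size=0
3. dequeue(): empty, no-op, size=0
4. dequeue(): empty, no-op, size=0
5. enqueue(39): size=1
6. enqueue(54): size=2
7. enqueue(5): size=3
8. enqueue(96): size=4
9. dequeue(): size=3
10. enqueue(26): size=4
11. enqueue(31): size=5
12. dequeue(): size=4
13. enqueue(88): size=5
14. enqueue(46): size=6

Answer: -1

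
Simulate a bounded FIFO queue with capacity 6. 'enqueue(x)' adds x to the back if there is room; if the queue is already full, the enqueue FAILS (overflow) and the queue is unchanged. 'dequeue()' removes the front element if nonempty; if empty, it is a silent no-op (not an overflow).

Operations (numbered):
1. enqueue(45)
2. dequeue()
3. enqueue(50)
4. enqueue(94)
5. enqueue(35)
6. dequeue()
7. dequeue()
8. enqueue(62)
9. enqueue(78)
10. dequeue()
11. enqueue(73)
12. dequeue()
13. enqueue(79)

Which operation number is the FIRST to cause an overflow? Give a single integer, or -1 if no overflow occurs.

Answer: -1

Derivation:
1. enqueue(45): size=1
2. dequeue(): size=0
3. enqueue(50): size=1
4. enqueue(94): size=2
5. enqueue(35): size=3
6. dequeue(): size=2
7. dequeue(): size=1
8. enqueue(62): size=2
9. enqueue(78): size=3
10. dequeue(): size=2
11. enqueue(73): size=3
12. dequeue(): size=2
13. enqueue(79): size=3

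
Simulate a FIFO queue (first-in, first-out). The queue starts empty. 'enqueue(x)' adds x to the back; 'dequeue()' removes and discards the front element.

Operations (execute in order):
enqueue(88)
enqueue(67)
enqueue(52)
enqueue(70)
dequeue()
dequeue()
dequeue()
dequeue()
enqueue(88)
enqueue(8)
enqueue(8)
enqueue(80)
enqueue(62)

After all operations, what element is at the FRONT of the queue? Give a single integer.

Answer: 88

Derivation:
enqueue(88): queue = [88]
enqueue(67): queue = [88, 67]
enqueue(52): queue = [88, 67, 52]
enqueue(70): queue = [88, 67, 52, 70]
dequeue(): queue = [67, 52, 70]
dequeue(): queue = [52, 70]
dequeue(): queue = [70]
dequeue(): queue = []
enqueue(88): queue = [88]
enqueue(8): queue = [88, 8]
enqueue(8): queue = [88, 8, 8]
enqueue(80): queue = [88, 8, 8, 80]
enqueue(62): queue = [88, 8, 8, 80, 62]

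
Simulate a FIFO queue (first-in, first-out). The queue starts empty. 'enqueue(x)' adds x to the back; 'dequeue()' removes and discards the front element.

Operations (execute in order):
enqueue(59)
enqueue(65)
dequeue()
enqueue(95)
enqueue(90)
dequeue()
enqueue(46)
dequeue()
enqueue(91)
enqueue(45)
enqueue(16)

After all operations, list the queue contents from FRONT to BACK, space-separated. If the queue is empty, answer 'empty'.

Answer: 90 46 91 45 16

Derivation:
enqueue(59): [59]
enqueue(65): [59, 65]
dequeue(): [65]
enqueue(95): [65, 95]
enqueue(90): [65, 95, 90]
dequeue(): [95, 90]
enqueue(46): [95, 90, 46]
dequeue(): [90, 46]
enqueue(91): [90, 46, 91]
enqueue(45): [90, 46, 91, 45]
enqueue(16): [90, 46, 91, 45, 16]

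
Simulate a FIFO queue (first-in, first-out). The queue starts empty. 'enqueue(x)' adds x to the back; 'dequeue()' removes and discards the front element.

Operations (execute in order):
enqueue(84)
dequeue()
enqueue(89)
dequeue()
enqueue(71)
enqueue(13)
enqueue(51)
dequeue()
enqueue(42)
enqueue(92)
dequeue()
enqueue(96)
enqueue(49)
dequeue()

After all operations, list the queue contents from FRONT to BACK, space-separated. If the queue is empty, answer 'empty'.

Answer: 42 92 96 49

Derivation:
enqueue(84): [84]
dequeue(): []
enqueue(89): [89]
dequeue(): []
enqueue(71): [71]
enqueue(13): [71, 13]
enqueue(51): [71, 13, 51]
dequeue(): [13, 51]
enqueue(42): [13, 51, 42]
enqueue(92): [13, 51, 42, 92]
dequeue(): [51, 42, 92]
enqueue(96): [51, 42, 92, 96]
enqueue(49): [51, 42, 92, 96, 49]
dequeue(): [42, 92, 96, 49]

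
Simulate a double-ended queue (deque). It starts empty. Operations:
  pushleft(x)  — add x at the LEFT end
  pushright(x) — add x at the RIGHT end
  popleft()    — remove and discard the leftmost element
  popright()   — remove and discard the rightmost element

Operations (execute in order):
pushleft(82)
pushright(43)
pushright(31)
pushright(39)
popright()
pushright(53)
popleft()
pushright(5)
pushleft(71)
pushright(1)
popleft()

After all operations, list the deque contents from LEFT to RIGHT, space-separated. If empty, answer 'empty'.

pushleft(82): [82]
pushright(43): [82, 43]
pushright(31): [82, 43, 31]
pushright(39): [82, 43, 31, 39]
popright(): [82, 43, 31]
pushright(53): [82, 43, 31, 53]
popleft(): [43, 31, 53]
pushright(5): [43, 31, 53, 5]
pushleft(71): [71, 43, 31, 53, 5]
pushright(1): [71, 43, 31, 53, 5, 1]
popleft(): [43, 31, 53, 5, 1]

Answer: 43 31 53 5 1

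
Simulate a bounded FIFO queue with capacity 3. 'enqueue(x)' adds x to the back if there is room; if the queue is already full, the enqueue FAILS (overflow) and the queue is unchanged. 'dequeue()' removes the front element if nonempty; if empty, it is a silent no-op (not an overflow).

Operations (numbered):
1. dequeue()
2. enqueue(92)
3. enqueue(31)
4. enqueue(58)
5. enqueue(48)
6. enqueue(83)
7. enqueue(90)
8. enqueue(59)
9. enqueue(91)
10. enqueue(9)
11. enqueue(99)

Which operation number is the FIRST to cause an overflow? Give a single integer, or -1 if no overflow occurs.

1. dequeue(): empty, no-op, size=0
2. enqueue(92): size=1
3. enqueue(31): size=2
4. enqueue(58): size=3
5. enqueue(48): size=3=cap → OVERFLOW (fail)
6. enqueue(83): size=3=cap → OVERFLOW (fail)
7. enqueue(90): size=3=cap → OVERFLOW (fail)
8. enqueue(59): size=3=cap → OVERFLOW (fail)
9. enqueue(91): size=3=cap → OVERFLOW (fail)
10. enqueue(9): size=3=cap → OVERFLOW (fail)
11. enqueue(99): size=3=cap → OVERFLOW (fail)

Answer: 5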